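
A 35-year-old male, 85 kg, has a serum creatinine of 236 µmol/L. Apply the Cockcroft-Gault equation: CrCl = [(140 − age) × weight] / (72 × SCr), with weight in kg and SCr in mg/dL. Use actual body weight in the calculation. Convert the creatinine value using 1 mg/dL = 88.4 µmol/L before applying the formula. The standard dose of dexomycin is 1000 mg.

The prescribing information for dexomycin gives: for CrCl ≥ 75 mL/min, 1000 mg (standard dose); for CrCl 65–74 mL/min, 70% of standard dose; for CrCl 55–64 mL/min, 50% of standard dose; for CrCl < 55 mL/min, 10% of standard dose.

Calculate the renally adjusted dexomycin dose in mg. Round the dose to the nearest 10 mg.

100 mg

SCr = 236 / 88.4 = 2.67 mg/dL
CrCl = (140 − 35) × 85 / (72 × 2.67) = 8925.0 / 192.24 ≈ 46.4 mL/min
CrCl ≈ 46 mL/min → bracket < 55 mL/min.
10% of 1000 mg = 100 mg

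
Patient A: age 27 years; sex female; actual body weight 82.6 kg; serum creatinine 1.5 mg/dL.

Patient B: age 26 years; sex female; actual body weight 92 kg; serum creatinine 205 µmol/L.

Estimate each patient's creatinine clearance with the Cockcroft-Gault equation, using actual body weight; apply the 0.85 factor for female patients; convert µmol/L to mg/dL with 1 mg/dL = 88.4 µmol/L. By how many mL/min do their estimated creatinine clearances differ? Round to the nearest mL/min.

20 mL/min

Patient A: CrCl = (140 − 27) × 82.6 / (72 × 1.5) × 0.85 = 9333.8 / 108.00 × 0.85 ≈ 73.5 mL/min
Patient B: SCr = 205 / 88.4 = 2.319 mg/dL
Patient B: CrCl = (140 − 26) × 92 / (72 × 2.319) × 0.85 = 10488.0 / 166.97 × 0.85 ≈ 53.4 mL/min
|73.5 − 53.4| = 20.1 mL/min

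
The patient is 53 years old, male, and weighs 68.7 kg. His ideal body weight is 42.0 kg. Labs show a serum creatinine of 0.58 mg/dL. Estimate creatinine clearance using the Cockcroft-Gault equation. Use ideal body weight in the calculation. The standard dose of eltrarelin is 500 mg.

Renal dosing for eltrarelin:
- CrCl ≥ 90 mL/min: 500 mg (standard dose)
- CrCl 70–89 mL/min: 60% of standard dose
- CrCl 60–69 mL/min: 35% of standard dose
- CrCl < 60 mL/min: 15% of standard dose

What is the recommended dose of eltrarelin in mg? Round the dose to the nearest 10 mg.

300 mg

CrCl = (140 − 53) × 42 / (72 × 0.58) = 3654.0 / 41.76 ≈ 87.5 mL/min
CrCl ≈ 88 mL/min → bracket 70–89 mL/min.
60% of 500 mg = 300 mg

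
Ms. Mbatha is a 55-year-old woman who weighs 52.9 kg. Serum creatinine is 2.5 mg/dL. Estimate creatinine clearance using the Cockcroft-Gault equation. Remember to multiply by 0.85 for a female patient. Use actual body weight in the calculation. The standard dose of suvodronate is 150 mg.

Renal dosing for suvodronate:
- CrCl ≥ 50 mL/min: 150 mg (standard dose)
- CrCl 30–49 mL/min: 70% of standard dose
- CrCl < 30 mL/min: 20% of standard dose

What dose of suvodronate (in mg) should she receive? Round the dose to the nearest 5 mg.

30 mg

CrCl = (140 − 55) × 52.9 / (72 × 2.5) × 0.85 = 4496.5 / 180.00 × 0.85 ≈ 21.2 mL/min
CrCl ≈ 21 mL/min → bracket < 30 mL/min.
20% of 150 mg = 30 mg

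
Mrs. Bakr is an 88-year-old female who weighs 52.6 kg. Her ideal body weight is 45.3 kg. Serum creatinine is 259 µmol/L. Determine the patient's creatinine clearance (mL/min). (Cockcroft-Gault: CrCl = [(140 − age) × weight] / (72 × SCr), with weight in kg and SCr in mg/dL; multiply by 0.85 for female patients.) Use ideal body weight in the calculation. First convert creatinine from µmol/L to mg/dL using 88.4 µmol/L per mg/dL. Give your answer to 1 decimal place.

9.5 mL/min

SCr = 259 / 88.4 = 2.93 mg/dL
CrCl = (140 − 88) × 45.3 / (72 × 2.93) × 0.85 = 2355.6 / 210.96 × 0.85 ≈ 9.5 mL/min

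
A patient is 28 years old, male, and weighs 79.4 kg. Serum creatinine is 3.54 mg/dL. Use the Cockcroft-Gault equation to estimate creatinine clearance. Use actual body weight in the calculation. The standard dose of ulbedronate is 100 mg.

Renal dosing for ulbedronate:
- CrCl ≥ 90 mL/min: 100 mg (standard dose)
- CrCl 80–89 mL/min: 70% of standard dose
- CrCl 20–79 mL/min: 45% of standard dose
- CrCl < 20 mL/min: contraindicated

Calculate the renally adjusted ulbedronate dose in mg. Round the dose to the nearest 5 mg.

CrCl = (140 − 28) × 79.4 / (72 × 3.54) = 8892.8 / 254.88 ≈ 34.9 mL/min
CrCl ≈ 35 mL/min → bracket 20–79 mL/min.
45% of 100 mg = 45 mg

45 mg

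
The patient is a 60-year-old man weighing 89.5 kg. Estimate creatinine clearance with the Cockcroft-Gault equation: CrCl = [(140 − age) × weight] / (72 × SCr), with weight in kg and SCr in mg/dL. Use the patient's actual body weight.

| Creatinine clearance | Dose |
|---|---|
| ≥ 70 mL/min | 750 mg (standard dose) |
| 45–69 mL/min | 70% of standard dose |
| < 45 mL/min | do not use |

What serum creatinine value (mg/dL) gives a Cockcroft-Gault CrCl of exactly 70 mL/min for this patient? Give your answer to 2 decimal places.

Standard dose requires CrCl ≥ 70 mL/min.
Set (140 − 60) × 89.5 / (72 × SCr) = 70
SCr = (140 − 60) × 89.5 / (72 × 70) = 1.421 mg/dL

1.42 mg/dL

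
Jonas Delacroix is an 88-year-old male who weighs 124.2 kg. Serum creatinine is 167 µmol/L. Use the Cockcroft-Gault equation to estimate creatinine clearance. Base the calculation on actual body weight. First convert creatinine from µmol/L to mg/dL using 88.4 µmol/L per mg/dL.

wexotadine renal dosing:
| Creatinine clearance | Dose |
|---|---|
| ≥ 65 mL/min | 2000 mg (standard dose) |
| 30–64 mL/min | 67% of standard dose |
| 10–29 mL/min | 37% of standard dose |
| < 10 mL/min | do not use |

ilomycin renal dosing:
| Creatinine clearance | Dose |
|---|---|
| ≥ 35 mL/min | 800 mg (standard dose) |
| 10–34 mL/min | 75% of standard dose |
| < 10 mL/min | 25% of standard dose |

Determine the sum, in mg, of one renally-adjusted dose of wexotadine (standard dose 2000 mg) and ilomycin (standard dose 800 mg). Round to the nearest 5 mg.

2140 mg

SCr = 167 / 88.4 = 1.889 mg/dL
CrCl = (140 − 88) × 124.2 / (72 × 1.889) = 6458.4 / 136.01 ≈ 47.5 mL/min
CrCl ≈ 47 mL/min.
wexotadine: 30–64 mL/min → 67% of 2000 mg = 1340 mg.
ilomycin: ≥ 35 mL/min → 100% of 800 mg = 800 mg.
Total = 1340 + 800 = 2140 mg.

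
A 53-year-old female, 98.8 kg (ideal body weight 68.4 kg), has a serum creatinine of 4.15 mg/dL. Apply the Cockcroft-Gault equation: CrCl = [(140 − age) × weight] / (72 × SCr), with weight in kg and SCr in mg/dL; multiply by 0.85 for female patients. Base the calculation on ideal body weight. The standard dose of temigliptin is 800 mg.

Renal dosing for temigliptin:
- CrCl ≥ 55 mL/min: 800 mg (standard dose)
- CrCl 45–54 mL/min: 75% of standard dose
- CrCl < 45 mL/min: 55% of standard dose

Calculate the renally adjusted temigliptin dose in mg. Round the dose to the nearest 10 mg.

440 mg

CrCl = (140 − 53) × 68.4 / (72 × 4.15) × 0.85 = 5950.8 / 298.80 × 0.85 ≈ 16.9 mL/min
CrCl ≈ 17 mL/min → bracket < 45 mL/min.
55% of 800 mg = 440 mg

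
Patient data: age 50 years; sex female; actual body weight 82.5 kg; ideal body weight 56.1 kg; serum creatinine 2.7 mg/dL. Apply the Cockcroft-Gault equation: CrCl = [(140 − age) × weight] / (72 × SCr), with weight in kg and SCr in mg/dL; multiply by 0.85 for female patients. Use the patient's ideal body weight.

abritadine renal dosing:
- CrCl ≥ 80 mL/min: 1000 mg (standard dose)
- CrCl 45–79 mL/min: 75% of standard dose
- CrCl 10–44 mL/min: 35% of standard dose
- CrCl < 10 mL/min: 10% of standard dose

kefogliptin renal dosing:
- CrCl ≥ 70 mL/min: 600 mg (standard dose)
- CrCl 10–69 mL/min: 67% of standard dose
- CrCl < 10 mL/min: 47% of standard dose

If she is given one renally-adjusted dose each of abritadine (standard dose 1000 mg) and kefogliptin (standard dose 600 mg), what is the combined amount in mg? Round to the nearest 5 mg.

CrCl = (140 − 50) × 56.1 / (72 × 2.7) × 0.85 = 5049.0 / 194.40 × 0.85 ≈ 22.1 mL/min
CrCl ≈ 22 mL/min.
abritadine: 10–44 mL/min → 35% of 1000 mg = 350 mg.
kefogliptin: 10–69 mL/min → 67% of 600 mg = 402 mg.
Total = 350 + 402 = 752 mg.

750 mg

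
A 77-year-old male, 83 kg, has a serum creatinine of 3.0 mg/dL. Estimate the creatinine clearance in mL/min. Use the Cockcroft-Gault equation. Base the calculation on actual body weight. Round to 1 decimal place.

CrCl = (140 − 77) × 83 / (72 × 3) = 5229.0 / 216.00 ≈ 24.2 mL/min

24.2 mL/min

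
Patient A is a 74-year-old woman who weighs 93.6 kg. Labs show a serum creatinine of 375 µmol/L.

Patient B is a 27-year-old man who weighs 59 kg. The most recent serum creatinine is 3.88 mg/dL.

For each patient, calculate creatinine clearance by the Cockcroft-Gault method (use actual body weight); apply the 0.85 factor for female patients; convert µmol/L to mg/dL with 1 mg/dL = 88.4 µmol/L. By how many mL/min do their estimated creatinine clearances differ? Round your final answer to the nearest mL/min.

7 mL/min

Patient A: SCr = 375 / 88.4 = 4.242 mg/dL
Patient A: CrCl = (140 − 74) × 93.6 / (72 × 4.242) × 0.85 = 6177.6 / 305.42 × 0.85 ≈ 17.2 mL/min
Patient B: CrCl = (140 − 27) × 59 / (72 × 3.88) = 6667.0 / 279.36 ≈ 23.9 mL/min
|17.2 − 23.9| = 6.7 mL/min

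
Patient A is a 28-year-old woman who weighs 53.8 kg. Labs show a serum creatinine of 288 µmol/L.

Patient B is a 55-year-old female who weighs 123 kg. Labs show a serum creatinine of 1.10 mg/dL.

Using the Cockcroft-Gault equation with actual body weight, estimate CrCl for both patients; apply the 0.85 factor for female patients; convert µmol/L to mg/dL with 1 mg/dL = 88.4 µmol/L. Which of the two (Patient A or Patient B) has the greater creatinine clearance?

Patient A: SCr = 288 / 88.4 = 3.258 mg/dL
Patient A: CrCl = (140 − 28) × 53.8 / (72 × 3.258) × 0.85 = 6025.6 / 234.58 × 0.85 ≈ 21.8 mL/min
Patient B: CrCl = (140 − 55) × 123 / (72 × 1.1) × 0.85 = 10455.0 / 79.20 × 0.85 ≈ 112.2 mL/min
21.8 vs 112.2 mL/min → Patient B is higher.

Patient B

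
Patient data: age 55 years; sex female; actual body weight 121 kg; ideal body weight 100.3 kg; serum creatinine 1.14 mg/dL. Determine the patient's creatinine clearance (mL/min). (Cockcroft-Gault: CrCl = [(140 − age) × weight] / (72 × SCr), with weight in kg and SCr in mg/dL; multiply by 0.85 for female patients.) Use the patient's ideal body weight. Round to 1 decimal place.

88.3 mL/min

CrCl = (140 − 55) × 100.3 / (72 × 1.14) × 0.85 = 8525.5 / 82.08 × 0.85 ≈ 88.3 mL/min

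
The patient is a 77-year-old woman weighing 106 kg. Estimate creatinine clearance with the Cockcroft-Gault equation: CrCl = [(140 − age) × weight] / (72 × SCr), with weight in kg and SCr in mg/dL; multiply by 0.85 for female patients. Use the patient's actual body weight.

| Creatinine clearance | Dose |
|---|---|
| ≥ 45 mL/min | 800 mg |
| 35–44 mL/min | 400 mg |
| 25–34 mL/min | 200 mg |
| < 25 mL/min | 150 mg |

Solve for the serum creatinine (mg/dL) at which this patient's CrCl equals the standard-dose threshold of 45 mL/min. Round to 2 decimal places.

Standard dose requires CrCl ≥ 45 mL/min.
Set (140 − 77) × 106 × 0.85 / (72 × SCr) = 45
SCr = (140 − 77) × 106 × 0.85 / (72 × 45) = 1.752 mg/dL

1.75 mg/dL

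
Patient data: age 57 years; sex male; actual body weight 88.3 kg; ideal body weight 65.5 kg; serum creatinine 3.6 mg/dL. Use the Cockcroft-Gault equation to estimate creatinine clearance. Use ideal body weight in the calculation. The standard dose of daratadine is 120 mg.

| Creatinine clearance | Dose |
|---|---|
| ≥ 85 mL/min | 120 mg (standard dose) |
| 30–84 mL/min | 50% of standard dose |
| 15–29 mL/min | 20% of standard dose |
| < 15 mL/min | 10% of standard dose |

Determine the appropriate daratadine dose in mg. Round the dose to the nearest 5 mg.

25 mg

CrCl = (140 − 57) × 65.5 / (72 × 3.6) = 5436.5 / 259.20 ≈ 21.0 mL/min
CrCl ≈ 21 mL/min → bracket 15–29 mL/min.
20% of 120 mg = 24 mg → 25 mg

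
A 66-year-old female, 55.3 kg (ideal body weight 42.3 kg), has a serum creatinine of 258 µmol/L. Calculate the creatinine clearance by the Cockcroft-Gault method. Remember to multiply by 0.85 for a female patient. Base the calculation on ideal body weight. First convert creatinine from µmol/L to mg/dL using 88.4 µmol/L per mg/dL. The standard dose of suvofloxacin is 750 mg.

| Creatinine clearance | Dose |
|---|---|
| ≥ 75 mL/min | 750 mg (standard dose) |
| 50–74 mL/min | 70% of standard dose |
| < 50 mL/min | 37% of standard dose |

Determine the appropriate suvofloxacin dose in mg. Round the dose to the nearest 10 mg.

280 mg

SCr = 258 / 88.4 = 2.919 mg/dL
CrCl = (140 − 66) × 42.3 / (72 × 2.919) × 0.85 = 3130.2 / 210.17 × 0.85 ≈ 12.7 mL/min
CrCl ≈ 13 mL/min → bracket < 50 mL/min.
37% of 750 mg = 277.5 mg → 280 mg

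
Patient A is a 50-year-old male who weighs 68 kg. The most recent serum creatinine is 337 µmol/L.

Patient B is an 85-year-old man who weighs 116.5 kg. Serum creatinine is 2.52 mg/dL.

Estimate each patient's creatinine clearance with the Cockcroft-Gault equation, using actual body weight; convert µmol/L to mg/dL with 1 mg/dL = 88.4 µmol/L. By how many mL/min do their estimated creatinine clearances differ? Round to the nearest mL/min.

Patient A: SCr = 337 / 88.4 = 3.812 mg/dL
Patient A: CrCl = (140 − 50) × 68 / (72 × 3.812) = 6120.0 / 274.46 ≈ 22.3 mL/min
Patient B: CrCl = (140 − 85) × 116.5 / (72 × 2.52) = 6407.5 / 181.44 ≈ 35.3 mL/min
|22.3 − 35.3| = 13.0 mL/min

13 mL/min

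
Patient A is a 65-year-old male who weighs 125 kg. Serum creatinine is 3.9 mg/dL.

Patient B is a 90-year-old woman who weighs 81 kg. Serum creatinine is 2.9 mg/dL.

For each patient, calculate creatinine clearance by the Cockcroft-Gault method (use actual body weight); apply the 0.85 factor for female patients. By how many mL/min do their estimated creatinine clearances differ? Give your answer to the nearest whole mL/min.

17 mL/min

Patient A: CrCl = (140 − 65) × 125 / (72 × 3.9) = 9375.0 / 280.80 ≈ 33.4 mL/min
Patient B: CrCl = (140 − 90) × 81 / (72 × 2.9) × 0.85 = 4050.0 / 208.80 × 0.85 ≈ 16.5 mL/min
|33.4 − 16.5| = 16.9 mL/min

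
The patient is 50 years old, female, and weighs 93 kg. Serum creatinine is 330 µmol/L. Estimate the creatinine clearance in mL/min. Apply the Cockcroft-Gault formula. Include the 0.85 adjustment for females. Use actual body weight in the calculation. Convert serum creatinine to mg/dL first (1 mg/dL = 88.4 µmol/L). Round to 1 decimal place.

26.5 mL/min

SCr = 330 / 88.4 = 3.733 mg/dL
CrCl = (140 − 50) × 93 / (72 × 3.733) × 0.85 = 8370.0 / 268.78 × 0.85 ≈ 26.5 mL/min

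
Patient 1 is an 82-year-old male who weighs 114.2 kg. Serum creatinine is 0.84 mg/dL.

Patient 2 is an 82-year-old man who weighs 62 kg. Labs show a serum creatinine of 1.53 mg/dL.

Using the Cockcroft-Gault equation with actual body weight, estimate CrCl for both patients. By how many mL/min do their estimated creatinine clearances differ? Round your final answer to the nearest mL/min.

77 mL/min

Patient 1: CrCl = (140 − 82) × 114.2 / (72 × 0.84) = 6623.6 / 60.48 ≈ 109.5 mL/min
Patient 2: CrCl = (140 − 82) × 62 / (72 × 1.53) = 3596.0 / 110.16 ≈ 32.6 mL/min
|109.5 − 32.6| = 76.9 mL/min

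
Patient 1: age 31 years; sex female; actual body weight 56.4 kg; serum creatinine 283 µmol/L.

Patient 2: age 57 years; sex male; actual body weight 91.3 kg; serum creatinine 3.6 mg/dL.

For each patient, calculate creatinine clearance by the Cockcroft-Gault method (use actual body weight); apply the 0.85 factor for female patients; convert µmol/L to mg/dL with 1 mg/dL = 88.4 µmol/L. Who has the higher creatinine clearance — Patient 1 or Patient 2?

Patient 2

Patient 1: SCr = 283 / 88.4 = 3.201 mg/dL
Patient 1: CrCl = (140 − 31) × 56.4 / (72 × 3.201) × 0.85 = 6147.6 / 230.47 × 0.85 ≈ 22.7 mL/min
Patient 2: CrCl = (140 − 57) × 91.3 / (72 × 3.6) = 7577.9 / 259.20 ≈ 29.2 mL/min
22.7 vs 29.2 mL/min → Patient 2 is higher.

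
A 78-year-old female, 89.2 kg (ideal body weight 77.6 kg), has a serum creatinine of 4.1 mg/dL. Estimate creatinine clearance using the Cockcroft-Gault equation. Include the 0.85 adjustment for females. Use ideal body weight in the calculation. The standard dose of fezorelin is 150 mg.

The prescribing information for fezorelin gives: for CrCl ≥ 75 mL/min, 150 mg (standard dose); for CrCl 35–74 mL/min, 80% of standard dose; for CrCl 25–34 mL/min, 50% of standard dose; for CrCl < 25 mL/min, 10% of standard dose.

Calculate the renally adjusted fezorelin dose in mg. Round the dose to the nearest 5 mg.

15 mg

CrCl = (140 − 78) × 77.6 / (72 × 4.1) × 0.85 = 4811.2 / 295.20 × 0.85 ≈ 13.9 mL/min
CrCl ≈ 14 mL/min → bracket < 25 mL/min.
10% of 150 mg = 15 mg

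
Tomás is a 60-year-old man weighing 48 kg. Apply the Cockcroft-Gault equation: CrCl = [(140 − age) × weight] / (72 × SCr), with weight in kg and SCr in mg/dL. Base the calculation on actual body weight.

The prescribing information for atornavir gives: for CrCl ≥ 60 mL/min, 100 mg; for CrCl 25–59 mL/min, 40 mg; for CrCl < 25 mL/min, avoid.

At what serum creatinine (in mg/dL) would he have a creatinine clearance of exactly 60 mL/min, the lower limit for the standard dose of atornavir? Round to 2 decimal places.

Standard dose requires CrCl ≥ 60 mL/min.
Set (140 − 60) × 48 / (72 × SCr) = 60
SCr = (140 − 60) × 48 / (72 × 60) = 0.889 mg/dL

0.89 mg/dL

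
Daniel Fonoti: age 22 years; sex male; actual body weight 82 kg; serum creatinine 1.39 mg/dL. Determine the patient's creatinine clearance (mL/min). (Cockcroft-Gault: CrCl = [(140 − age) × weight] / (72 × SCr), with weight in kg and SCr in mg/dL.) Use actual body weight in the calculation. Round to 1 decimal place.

96.7 mL/min

CrCl = (140 − 22) × 82 / (72 × 1.39) = 9676.0 / 100.08 ≈ 96.7 mL/min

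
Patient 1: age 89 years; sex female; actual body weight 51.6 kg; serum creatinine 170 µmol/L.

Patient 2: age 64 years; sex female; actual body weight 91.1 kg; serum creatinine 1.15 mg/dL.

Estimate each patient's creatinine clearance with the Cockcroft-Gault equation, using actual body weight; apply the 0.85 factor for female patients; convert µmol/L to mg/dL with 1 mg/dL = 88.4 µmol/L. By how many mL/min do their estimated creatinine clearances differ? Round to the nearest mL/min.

Patient 1: SCr = 170 / 88.4 = 1.923 mg/dL
Patient 1: CrCl = (140 − 89) × 51.6 / (72 × 1.923) × 0.85 = 2631.6 / 138.46 × 0.85 ≈ 16.2 mL/min
Patient 2: CrCl = (140 − 64) × 91.1 / (72 × 1.15) × 0.85 = 6923.6 / 82.80 × 0.85 ≈ 71.1 mL/min
|16.2 − 71.1| = 54.9 mL/min

55 mL/min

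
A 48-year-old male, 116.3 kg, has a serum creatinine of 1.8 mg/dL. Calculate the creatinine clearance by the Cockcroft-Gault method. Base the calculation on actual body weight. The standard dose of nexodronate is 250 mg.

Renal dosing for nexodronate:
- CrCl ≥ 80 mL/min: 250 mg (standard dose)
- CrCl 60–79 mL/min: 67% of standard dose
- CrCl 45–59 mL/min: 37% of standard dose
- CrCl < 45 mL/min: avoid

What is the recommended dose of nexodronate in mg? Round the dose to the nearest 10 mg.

CrCl = (140 − 48) × 116.3 / (72 × 1.8) = 10699.6 / 129.60 ≈ 82.6 mL/min
CrCl ≈ 83 mL/min → bracket ≥ 80 mL/min.
100% of 250 mg = 250 mg

250 mg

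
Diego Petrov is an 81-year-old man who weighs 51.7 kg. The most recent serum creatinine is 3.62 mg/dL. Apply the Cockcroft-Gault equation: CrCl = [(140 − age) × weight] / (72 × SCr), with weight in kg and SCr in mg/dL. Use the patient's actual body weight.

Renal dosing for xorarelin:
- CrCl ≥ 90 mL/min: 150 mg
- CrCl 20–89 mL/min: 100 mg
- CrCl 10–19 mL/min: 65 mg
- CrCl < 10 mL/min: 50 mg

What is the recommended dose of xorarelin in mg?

CrCl = (140 − 81) × 51.7 / (72 × 3.62) = 3050.3 / 260.64 ≈ 11.7 mL/min
CrCl ≈ 12 mL/min → bracket 10–19 mL/min.
Dose for this bracket: 65 mg.

65 mg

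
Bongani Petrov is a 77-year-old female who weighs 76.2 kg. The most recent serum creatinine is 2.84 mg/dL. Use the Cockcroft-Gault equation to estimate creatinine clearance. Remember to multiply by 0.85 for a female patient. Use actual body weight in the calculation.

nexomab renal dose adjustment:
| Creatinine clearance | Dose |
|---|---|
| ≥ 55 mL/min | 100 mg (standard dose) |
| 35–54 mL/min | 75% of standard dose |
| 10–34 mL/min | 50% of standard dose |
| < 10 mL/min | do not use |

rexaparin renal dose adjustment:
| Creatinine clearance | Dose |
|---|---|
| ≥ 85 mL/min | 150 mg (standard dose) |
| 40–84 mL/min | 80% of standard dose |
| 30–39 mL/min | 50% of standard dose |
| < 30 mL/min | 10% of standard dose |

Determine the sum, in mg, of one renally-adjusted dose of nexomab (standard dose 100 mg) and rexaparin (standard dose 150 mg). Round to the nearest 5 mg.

65 mg

CrCl = (140 − 77) × 76.2 / (72 × 2.84) × 0.85 = 4800.6 / 204.48 × 0.85 ≈ 20.0 mL/min
CrCl ≈ 20 mL/min.
nexomab: 10–34 mL/min → 50% of 100 mg = 50 mg.
rexaparin: < 30 mL/min → 10% of 150 mg = 15 mg.
Total = 50 + 15 = 65 mg.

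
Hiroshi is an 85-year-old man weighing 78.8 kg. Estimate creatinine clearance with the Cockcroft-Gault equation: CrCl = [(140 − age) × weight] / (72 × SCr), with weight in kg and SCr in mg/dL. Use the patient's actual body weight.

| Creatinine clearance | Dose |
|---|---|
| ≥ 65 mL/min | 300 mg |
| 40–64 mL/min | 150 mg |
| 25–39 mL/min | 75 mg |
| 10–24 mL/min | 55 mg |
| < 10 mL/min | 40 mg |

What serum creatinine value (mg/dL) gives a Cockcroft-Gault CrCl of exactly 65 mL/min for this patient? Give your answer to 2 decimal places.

0.93 mg/dL

Standard dose requires CrCl ≥ 65 mL/min.
Set (140 − 85) × 78.8 / (72 × SCr) = 65
SCr = (140 − 85) × 78.8 / (72 × 65) = 0.926 mg/dL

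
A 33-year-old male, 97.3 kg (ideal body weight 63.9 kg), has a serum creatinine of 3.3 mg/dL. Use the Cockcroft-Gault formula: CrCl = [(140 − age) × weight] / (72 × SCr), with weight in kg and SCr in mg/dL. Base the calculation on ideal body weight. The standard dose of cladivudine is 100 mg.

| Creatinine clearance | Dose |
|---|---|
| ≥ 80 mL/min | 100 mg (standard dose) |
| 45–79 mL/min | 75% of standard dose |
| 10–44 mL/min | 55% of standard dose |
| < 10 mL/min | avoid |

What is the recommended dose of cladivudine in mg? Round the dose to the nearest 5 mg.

CrCl = (140 − 33) × 63.9 / (72 × 3.3) = 6837.3 / 237.60 ≈ 28.8 mL/min
CrCl ≈ 29 mL/min → bracket 10–44 mL/min.
55% of 100 mg = 55 mg

55 mg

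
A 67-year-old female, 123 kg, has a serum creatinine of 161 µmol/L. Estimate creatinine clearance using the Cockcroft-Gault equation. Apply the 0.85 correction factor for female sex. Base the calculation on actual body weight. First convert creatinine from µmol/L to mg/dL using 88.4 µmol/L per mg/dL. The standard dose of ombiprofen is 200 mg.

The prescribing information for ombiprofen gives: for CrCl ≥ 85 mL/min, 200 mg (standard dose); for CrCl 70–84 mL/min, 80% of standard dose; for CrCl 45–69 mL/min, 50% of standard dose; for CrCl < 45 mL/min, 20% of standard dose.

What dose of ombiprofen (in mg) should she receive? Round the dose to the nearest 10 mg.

SCr = 161 / 88.4 = 1.821 mg/dL
CrCl = (140 − 67) × 123 / (72 × 1.821) × 0.85 = 8979.0 / 131.11 × 0.85 ≈ 58.2 mL/min
CrCl ≈ 58 mL/min → bracket 45–69 mL/min.
50% of 200 mg = 100 mg

100 mg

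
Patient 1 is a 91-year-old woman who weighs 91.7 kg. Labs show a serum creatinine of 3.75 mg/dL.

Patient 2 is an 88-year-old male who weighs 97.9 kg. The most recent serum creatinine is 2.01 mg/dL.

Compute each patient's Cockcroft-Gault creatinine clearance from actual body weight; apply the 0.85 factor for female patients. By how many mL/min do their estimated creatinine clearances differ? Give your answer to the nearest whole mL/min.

21 mL/min

Patient 1: CrCl = (140 − 91) × 91.7 / (72 × 3.75) × 0.85 = 4493.3 / 270.00 × 0.85 ≈ 14.1 mL/min
Patient 2: CrCl = (140 − 88) × 97.9 / (72 × 2.01) = 5090.8 / 144.72 ≈ 35.2 mL/min
|14.1 − 35.2| = 21.1 mL/min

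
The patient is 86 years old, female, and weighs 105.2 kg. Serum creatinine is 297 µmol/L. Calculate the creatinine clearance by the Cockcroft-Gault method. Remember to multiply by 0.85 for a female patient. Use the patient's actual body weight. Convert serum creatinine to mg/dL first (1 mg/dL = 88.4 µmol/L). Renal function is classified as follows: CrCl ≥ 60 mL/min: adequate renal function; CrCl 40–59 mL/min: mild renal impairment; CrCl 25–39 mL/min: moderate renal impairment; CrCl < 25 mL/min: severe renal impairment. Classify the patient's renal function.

SCr = 297 / 88.4 = 3.36 mg/dL
CrCl = (140 − 86) × 105.2 / (72 × 3.36) × 0.85 = 5680.8 / 241.92 × 0.85 ≈ 20.0 mL/min
20 mL/min falls in the 'severe renal impairment' range.

severe renal impairment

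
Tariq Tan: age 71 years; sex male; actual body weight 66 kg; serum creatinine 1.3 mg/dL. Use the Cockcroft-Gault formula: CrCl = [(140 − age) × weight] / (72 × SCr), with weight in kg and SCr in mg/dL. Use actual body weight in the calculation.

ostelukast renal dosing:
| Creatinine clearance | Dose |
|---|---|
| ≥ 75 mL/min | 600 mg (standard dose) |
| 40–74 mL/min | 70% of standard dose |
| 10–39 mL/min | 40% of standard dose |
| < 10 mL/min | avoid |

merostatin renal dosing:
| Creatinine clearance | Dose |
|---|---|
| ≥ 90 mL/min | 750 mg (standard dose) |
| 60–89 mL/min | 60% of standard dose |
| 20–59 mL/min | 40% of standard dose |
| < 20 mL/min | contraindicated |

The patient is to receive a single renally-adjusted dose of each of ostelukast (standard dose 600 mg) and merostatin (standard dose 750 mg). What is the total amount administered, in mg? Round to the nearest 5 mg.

720 mg

CrCl = (140 − 71) × 66 / (72 × 1.3) = 4554.0 / 93.60 ≈ 48.7 mL/min
CrCl ≈ 49 mL/min.
ostelukast: 40–74 mL/min → 70% of 600 mg = 420 mg.
merostatin: 20–59 mL/min → 40% of 750 mg = 300 mg.
Total = 420 + 300 = 720 mg.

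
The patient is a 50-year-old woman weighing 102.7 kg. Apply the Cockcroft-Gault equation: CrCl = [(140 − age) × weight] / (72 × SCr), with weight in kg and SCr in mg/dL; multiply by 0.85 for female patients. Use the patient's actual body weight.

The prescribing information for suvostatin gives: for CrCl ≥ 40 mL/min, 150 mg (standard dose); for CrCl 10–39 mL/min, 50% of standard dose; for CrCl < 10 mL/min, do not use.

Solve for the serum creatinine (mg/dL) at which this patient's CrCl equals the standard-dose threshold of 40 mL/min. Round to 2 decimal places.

2.73 mg/dL

Standard dose requires CrCl ≥ 40 mL/min.
Set (140 − 50) × 102.7 × 0.85 / (72 × SCr) = 40
SCr = (140 − 50) × 102.7 × 0.85 / (72 × 40) = 2.728 mg/dL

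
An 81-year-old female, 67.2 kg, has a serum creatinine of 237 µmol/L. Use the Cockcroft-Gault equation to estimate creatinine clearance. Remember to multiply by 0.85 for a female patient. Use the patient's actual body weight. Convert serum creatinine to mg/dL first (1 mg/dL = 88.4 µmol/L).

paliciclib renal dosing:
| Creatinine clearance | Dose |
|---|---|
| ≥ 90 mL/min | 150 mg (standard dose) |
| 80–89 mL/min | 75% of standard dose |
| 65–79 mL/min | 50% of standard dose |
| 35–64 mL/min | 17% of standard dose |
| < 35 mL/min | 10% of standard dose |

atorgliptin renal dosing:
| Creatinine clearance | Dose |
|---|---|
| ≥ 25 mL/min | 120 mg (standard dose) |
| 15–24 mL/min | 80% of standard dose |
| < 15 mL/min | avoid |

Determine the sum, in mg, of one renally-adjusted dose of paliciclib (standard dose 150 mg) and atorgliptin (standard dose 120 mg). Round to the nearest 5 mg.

SCr = 237 / 88.4 = 2.681 mg/dL
CrCl = (140 − 81) × 67.2 / (72 × 2.681) × 0.85 = 3964.8 / 193.03 × 0.85 ≈ 17.5 mL/min
CrCl ≈ 17 mL/min.
paliciclib: < 35 mL/min → 10% of 150 mg = 15 mg.
atorgliptin: 15–24 mL/min → 80% of 120 mg = 96 mg.
Total = 15 + 96 = 111 mg.

110 mg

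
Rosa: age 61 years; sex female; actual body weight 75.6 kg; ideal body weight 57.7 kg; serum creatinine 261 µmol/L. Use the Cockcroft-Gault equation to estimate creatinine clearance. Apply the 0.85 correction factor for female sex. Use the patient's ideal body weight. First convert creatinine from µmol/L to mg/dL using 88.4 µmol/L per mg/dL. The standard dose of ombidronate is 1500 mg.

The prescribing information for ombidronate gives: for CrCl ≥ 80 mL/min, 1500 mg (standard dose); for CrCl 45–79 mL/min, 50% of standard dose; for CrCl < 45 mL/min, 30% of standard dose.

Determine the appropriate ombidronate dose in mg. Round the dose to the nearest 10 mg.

SCr = 261 / 88.4 = 2.952 mg/dL
CrCl = (140 − 61) × 57.7 / (72 × 2.952) × 0.85 = 4558.3 / 212.54 × 0.85 ≈ 18.2 mL/min
CrCl ≈ 18 mL/min → bracket < 45 mL/min.
30% of 1500 mg = 450 mg

450 mg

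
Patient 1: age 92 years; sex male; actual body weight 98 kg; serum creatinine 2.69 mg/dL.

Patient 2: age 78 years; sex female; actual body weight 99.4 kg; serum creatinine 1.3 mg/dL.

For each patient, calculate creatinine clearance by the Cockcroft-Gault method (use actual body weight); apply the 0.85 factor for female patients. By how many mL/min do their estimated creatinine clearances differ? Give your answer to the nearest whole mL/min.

32 mL/min

Patient 1: CrCl = (140 − 92) × 98 / (72 × 2.69) = 4704.0 / 193.68 ≈ 24.3 mL/min
Patient 2: CrCl = (140 − 78) × 99.4 / (72 × 1.3) × 0.85 = 6162.8 / 93.60 × 0.85 ≈ 56.0 mL/min
|24.3 − 56.0| = 31.7 mL/min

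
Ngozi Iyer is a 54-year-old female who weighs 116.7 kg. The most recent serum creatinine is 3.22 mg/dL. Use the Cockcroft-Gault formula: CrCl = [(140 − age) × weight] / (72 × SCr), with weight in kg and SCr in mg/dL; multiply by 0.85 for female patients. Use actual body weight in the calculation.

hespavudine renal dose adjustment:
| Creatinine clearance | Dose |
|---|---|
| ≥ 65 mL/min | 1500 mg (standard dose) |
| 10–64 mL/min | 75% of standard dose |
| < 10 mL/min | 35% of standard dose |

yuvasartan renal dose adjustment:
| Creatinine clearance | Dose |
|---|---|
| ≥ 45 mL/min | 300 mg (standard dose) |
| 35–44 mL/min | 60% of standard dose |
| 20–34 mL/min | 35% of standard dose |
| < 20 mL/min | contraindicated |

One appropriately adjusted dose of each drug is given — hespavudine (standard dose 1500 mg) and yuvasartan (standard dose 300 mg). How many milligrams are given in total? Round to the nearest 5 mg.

CrCl = (140 − 54) × 116.7 / (72 × 3.22) × 0.85 = 10036.2 / 231.84 × 0.85 ≈ 36.8 mL/min
CrCl ≈ 37 mL/min.
hespavudine: 10–64 mL/min → 75% of 1500 mg = 1125 mg.
yuvasartan: 35–44 mL/min → 60% of 300 mg = 180 mg.
Total = 1125 + 180 = 1305 mg.

1305 mg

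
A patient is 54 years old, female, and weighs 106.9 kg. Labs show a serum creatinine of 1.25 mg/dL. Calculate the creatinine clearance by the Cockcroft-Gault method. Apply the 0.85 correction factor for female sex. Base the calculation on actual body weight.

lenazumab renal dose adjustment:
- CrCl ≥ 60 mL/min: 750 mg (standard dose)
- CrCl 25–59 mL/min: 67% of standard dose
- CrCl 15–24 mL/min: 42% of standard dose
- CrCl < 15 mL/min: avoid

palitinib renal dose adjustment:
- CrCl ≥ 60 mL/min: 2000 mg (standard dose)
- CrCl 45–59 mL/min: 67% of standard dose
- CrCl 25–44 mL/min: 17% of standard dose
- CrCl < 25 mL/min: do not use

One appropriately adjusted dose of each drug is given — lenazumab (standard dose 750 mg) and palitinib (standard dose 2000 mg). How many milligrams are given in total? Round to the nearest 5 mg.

CrCl = (140 − 54) × 106.9 / (72 × 1.25) × 0.85 = 9193.4 / 90.00 × 0.85 ≈ 86.8 mL/min
CrCl ≈ 87 mL/min.
lenazumab: ≥ 60 mL/min → 100% of 750 mg = 750 mg.
palitinib: ≥ 60 mL/min → 100% of 2000 mg = 2000 mg.
Total = 750 + 2000 = 2750 mg.

2750 mg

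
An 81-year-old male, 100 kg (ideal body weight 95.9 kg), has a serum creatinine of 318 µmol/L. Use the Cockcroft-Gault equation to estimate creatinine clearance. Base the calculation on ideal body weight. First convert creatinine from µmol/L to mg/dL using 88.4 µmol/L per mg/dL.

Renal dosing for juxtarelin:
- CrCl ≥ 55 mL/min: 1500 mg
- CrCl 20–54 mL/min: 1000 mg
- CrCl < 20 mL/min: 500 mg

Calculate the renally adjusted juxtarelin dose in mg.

1000 mg

SCr = 318 / 88.4 = 3.597 mg/dL
CrCl = (140 − 81) × 95.9 / (72 × 3.597) = 5658.1 / 258.98 ≈ 21.8 mL/min
CrCl ≈ 22 mL/min → bracket 20–54 mL/min.
Dose for this bracket: 1000 mg.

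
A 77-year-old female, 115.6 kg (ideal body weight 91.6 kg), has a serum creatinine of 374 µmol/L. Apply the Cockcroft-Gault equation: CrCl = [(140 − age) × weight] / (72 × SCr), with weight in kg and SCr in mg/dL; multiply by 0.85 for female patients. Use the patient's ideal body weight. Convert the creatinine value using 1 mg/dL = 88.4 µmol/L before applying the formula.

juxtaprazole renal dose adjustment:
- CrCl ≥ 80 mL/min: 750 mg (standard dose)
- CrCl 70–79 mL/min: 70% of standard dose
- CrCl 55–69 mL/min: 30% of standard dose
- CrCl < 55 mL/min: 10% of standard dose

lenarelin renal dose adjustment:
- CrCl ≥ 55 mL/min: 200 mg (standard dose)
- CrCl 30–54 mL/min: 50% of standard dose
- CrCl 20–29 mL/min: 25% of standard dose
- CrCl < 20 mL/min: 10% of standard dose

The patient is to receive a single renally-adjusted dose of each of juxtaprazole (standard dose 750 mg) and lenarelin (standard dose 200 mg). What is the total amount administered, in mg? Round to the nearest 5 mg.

95 mg

SCr = 374 / 88.4 = 4.231 mg/dL
CrCl = (140 − 77) × 91.6 / (72 × 4.231) × 0.85 = 5770.8 / 304.63 × 0.85 ≈ 16.1 mL/min
CrCl ≈ 16 mL/min.
juxtaprazole: < 55 mL/min → 10% of 750 mg = 75 mg.
lenarelin: < 20 mL/min → 10% of 200 mg = 20 mg.
Total = 75 + 20 = 95 mg.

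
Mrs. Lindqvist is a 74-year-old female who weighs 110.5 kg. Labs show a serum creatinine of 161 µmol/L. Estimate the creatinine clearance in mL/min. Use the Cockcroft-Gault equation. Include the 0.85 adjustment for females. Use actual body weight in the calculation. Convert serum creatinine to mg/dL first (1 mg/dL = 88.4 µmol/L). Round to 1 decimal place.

47.3 mL/min

SCr = 161 / 88.4 = 1.821 mg/dL
CrCl = (140 − 74) × 110.5 / (72 × 1.821) × 0.85 = 7293.0 / 131.11 × 0.85 ≈ 47.3 mL/min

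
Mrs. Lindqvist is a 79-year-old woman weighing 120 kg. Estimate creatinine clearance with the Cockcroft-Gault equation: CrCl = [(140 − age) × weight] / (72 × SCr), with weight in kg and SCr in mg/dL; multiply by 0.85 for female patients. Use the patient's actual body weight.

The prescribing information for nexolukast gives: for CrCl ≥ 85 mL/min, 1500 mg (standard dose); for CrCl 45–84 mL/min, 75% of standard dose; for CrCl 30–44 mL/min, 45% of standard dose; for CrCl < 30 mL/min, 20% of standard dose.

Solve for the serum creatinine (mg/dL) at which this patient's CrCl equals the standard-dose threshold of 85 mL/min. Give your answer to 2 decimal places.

Standard dose requires CrCl ≥ 85 mL/min.
Set (140 − 79) × 120 × 0.85 / (72 × SCr) = 85
SCr = (140 − 79) × 120 × 0.85 / (72 × 85) = 1.017 mg/dL

1.02 mg/dL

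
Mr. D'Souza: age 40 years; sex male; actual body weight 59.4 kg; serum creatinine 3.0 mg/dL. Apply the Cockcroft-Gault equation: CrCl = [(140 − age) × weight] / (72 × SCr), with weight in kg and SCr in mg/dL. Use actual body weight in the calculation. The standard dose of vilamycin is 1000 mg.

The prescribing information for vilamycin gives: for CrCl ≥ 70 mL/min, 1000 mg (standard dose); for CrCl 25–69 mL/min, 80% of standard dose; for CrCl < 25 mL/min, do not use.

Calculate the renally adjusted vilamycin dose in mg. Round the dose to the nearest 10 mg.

CrCl = (140 − 40) × 59.4 / (72 × 3) = 5940.0 / 216.00 ≈ 27.5 mL/min
CrCl ≈ 28 mL/min → bracket 25–69 mL/min.
80% of 1000 mg = 800 mg

800 mg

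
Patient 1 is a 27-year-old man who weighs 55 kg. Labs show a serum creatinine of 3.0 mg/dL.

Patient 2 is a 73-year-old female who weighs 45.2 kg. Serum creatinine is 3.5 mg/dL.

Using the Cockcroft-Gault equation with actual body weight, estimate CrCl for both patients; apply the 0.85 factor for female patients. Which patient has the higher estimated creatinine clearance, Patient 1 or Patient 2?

Patient 1: CrCl = (140 − 27) × 55 / (72 × 3) = 6215.0 / 216.00 ≈ 28.8 mL/min
Patient 2: CrCl = (140 − 73) × 45.2 / (72 × 3.5) × 0.85 = 3028.4 / 252.00 × 0.85 ≈ 10.2 mL/min
28.8 vs 10.2 mL/min → Patient 1 is higher.

Patient 1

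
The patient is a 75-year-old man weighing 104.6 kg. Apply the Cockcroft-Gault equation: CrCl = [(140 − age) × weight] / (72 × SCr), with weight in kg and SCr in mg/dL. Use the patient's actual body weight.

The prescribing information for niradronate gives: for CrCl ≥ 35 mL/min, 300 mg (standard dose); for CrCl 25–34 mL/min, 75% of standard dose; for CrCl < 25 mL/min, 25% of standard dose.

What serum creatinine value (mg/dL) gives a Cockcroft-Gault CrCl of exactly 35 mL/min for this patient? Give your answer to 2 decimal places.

2.70 mg/dL

Standard dose requires CrCl ≥ 35 mL/min.
Set (140 − 75) × 104.6 / (72 × SCr) = 35
SCr = (140 − 75) × 104.6 / (72 × 35) = 2.698 mg/dL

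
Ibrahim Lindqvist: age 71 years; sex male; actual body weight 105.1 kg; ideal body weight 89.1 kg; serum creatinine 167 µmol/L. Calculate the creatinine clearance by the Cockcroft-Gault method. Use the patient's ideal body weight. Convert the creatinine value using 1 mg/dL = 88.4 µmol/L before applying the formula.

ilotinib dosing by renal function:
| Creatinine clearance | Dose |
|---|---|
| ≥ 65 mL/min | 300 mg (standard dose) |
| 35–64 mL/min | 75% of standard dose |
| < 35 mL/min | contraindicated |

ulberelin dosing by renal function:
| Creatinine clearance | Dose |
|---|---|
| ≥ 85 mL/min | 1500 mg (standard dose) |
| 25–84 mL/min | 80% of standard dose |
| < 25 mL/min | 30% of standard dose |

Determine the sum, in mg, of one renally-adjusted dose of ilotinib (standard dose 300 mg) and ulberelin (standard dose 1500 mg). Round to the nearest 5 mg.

1425 mg

SCr = 167 / 88.4 = 1.889 mg/dL
CrCl = (140 − 71) × 89.1 / (72 × 1.889) = 6147.9 / 136.01 ≈ 45.2 mL/min
CrCl ≈ 45 mL/min.
ilotinib: 35–64 mL/min → 75% of 300 mg = 225 mg.
ulberelin: 25–84 mL/min → 80% of 1500 mg = 1200 mg.
Total = 225 + 1200 = 1425 mg.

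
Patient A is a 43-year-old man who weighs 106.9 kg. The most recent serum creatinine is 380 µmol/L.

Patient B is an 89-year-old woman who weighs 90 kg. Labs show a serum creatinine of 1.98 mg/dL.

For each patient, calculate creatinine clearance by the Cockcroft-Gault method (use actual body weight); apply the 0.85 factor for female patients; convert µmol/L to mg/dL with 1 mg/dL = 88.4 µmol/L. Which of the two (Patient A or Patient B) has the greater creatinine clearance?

Patient A: SCr = 380 / 88.4 = 4.299 mg/dL
Patient A: CrCl = (140 − 43) × 106.9 / (72 × 4.299) = 10369.3 / 309.53 ≈ 33.5 mL/min
Patient B: CrCl = (140 − 89) × 90 / (72 × 1.98) × 0.85 = 4590.0 / 142.56 × 0.85 ≈ 27.4 mL/min
33.5 vs 27.4 mL/min → Patient A is higher.

Patient A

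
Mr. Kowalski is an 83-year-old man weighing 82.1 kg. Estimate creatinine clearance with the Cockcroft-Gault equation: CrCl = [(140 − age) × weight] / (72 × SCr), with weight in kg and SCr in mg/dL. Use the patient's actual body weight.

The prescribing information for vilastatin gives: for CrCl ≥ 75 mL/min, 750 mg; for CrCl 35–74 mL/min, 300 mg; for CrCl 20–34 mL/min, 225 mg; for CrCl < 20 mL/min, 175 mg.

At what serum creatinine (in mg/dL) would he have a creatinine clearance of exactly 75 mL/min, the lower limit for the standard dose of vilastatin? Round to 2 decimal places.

0.87 mg/dL

Standard dose requires CrCl ≥ 75 mL/min.
Set (140 − 83) × 82.1 / (72 × SCr) = 75
SCr = (140 − 83) × 82.1 / (72 × 75) = 0.867 mg/dL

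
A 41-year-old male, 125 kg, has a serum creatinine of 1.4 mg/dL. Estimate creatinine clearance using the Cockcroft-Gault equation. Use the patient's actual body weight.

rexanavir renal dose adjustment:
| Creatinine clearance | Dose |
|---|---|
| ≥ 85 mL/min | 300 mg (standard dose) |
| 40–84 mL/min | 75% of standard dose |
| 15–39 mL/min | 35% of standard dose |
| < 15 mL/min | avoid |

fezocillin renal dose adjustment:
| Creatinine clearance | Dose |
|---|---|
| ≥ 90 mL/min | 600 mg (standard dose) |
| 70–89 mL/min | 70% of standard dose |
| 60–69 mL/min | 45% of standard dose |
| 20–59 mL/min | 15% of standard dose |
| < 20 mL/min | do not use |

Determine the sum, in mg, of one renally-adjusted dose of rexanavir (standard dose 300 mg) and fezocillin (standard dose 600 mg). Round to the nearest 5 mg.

CrCl = (140 − 41) × 125 / (72 × 1.4) = 12375.0 / 100.80 ≈ 122.8 mL/min
CrCl ≈ 123 mL/min.
rexanavir: ≥ 85 mL/min → 100% of 300 mg = 300 mg.
fezocillin: ≥ 90 mL/min → 100% of 600 mg = 600 mg.
Total = 300 + 600 = 900 mg.

900 mg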